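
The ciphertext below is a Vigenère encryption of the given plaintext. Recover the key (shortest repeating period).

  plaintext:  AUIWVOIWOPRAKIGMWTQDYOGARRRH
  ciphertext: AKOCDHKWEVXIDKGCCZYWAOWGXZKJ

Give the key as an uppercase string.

AQGGITC

  i= 0: A-A =  0 → A
  i= 1: K-U = 16 → Q
  i= 2: O-I =  6 → G
  i= 3: C-W =  6 → G
  i= 4: D-V =  8 → I
  i= 5: H-O = 19 → T
  i= 6: K-I =  2 → C
  i= 7: W-W =  0 → A
  i= 8: E-O = 16 → Q
  i= 9: V-P =  6 → G
  i=10: X-R =  6 → G
  i=11: I-A =  8 → I
  i=12: D-K = 19 → T
  i=13: K-I =  2 → C
  i=14: G-G =  0 → A
  i=15: C-M = 16 → Q
  i=16: C-W =  6 → G
  i=17: Z-T =  6 → G
  i=18: Y-Q =  8 → I
  i=19: W-D = 19 → T
  i=20: A-Y =  2 → C
  i=21: O-O =  0 → A
  i=22: W-G = 16 → Q
  i=23: G-A =  6 → G
  i=24: X-R =  6 → G
  i=25: Z-R =  8 → I
  i=26: K-R = 19 → T
  i=27: J-H =  2 → C
  shifts repeat with period 7: AQGGITC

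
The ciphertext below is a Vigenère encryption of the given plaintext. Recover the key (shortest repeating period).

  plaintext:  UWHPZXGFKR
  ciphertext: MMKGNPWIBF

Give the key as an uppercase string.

SQDRO

  i= 0: M-U = 18 → S
  i= 1: M-W = 16 → Q
  i= 2: K-H =  3 → D
  i= 3: G-P = 17 → R
  i= 4: N-Z = 14 → O
  i= 5: P-X = 18 → S
  i= 6: W-G = 16 → Q
  i= 7: I-F =  3 → D
  i= 8: B-K = 17 → R
  i= 9: F-R = 14 → O
  shifts repeat with period 5: SQDRO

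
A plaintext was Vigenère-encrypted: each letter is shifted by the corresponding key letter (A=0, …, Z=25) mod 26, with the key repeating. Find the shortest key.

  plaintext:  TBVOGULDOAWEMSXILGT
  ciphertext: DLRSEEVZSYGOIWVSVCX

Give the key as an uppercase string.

KKWEY

  i= 0: D-T = 10 → K
  i= 1: L-B = 10 → K
  i= 2: R-V = 22 → W
  i= 3: S-O =  4 → E
  i= 4: E-G = 24 → Y
  i= 5: E-U = 10 → K
  i= 6: V-L = 10 → K
  i= 7: Z-D = 22 → W
  i= 8: S-O =  4 → E
  i= 9: Y-A = 24 → Y
  i=10: G-W = 10 → K
  i=11: O-E = 10 → K
  i=12: I-M = 22 → W
  i=13: W-S =  4 → E
  i=14: V-X = 24 → Y
  i=15: S-I = 10 → K
  i=16: V-L = 10 → K
  i=17: C-G = 22 → W
  i=18: X-T =  4 → E
  shifts repeat with period 5: KKWEY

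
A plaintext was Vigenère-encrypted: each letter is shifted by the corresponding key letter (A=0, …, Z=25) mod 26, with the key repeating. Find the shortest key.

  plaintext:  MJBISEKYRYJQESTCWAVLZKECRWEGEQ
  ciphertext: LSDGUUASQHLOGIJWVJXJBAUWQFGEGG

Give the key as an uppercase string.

  i= 0: L-M = 25 → Z
  i= 1: S-J =  9 → J
  i= 2: D-B =  2 → C
  i= 3: G-I = 24 → Y
  i= 4: U-S =  2 → C
  i= 5: U-E = 16 → Q
  i= 6: A-K = 16 → Q
  i= 7: S-Y = 20 → U
  i= 8: Q-R = 25 → Z
  i= 9: H-Y =  9 → J
  i=10: L-J =  2 → C
  i=11: O-Q = 24 → Y
  i=12: G-E =  2 → C
  i=13: I-S = 16 → Q
  i=14: J-T = 16 → Q
  i=15: W-C = 20 → U
  i=16: V-W = 25 → Z
  i=17: J-A =  9 → J
  i=18: X-V =  2 → C
  i=19: J-L = 24 → Y
  i=20: B-Z =  2 → C
  i=21: A-K = 16 → Q
  i=22: U-E = 16 → Q
  i=23: W-C = 20 → U
  i=24: Q-R = 25 → Z
  i=25: F-W =  9 → J
  i=26: G-E =  2 → C
  i=27: E-G = 24 → Y
  i=28: G-E =  2 → C
  i=29: G-Q = 16 → Q
  shifts repeat with period 8: ZJCYCQQU

ZJCYCQQU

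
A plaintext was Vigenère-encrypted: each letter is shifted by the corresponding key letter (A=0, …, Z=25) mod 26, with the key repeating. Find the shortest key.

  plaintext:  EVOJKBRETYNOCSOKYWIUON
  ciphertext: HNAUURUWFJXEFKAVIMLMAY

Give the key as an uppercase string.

  i= 0: H-E =  3 → D
  i= 1: N-V = 18 → S
  i= 2: A-O = 12 → M
  i= 3: U-J = 11 → L
  i= 4: U-K = 10 → K
  i= 5: R-B = 16 → Q
  i= 6: U-R =  3 → D
  i= 7: W-E = 18 → S
  i= 8: F-T = 12 → M
  i= 9: J-Y = 11 → L
  i=10: X-N = 10 → K
  i=11: E-O = 16 → Q
  i=12: F-C =  3 → D
  i=13: K-S = 18 → S
  i=14: A-O = 12 → M
  i=15: V-K = 11 → L
  i=16: I-Y = 10 → K
  i=17: M-W = 16 → Q
  i=18: L-I =  3 → D
  i=19: M-U = 18 → S
  i=20: A-O = 12 → M
  i=21: Y-N = 11 → L
  shifts repeat with period 6: DSMLKQ

DSMLKQ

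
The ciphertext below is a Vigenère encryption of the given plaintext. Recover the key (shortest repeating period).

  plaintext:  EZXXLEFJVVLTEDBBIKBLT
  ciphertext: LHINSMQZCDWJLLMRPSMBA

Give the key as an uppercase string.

  i= 0: L-E =  7 → H
  i= 1: H-Z =  8 → I
  i= 2: I-X = 11 → L
  i= 3: N-X = 16 → Q
  i= 4: S-L =  7 → H
  i= 5: M-E =  8 → I
  i= 6: Q-F = 11 → L
  i= 7: Z-J = 16 → Q
  i= 8: C-V =  7 → H
  i= 9: D-V =  8 → I
  i=10: W-L = 11 → L
  i=11: J-T = 16 → Q
  i=12: L-E =  7 → H
  i=13: L-D =  8 → I
  i=14: M-B = 11 → L
  i=15: R-B = 16 → Q
  i=16: P-I =  7 → H
  i=17: S-K =  8 → I
  i=18: M-B = 11 → L
  i=19: B-L = 16 → Q
  i=20: A-T =  7 → H
  shifts repeat with period 4: HILQ

HILQ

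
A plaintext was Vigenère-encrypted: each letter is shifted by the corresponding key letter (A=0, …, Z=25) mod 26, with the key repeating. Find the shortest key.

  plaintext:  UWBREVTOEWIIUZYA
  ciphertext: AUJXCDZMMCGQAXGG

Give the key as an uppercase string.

  i= 0: A-U =  6 → G
  i= 1: U-W = 24 → Y
  i= 2: J-B =  8 → I
  i= 3: X-R =  6 → G
  i= 4: C-E = 24 → Y
  i= 5: D-V =  8 → I
  i= 6: Z-T =  6 → G
  i= 7: M-O = 24 → Y
  i= 8: M-E =  8 → I
  i= 9: C-W =  6 → G
  i=10: G-I = 24 → Y
  i=11: Q-I =  8 → I
  i=12: A-U =  6 → G
  i=13: X-Z = 24 → Y
  i=14: G-Y =  8 → I
  i=15: G-A =  6 → G
  shifts repeat with period 3: GYI

GYI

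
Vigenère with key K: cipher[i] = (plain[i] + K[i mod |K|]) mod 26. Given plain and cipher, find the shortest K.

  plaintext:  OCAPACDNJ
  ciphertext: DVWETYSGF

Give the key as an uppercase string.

PTW

  i= 0: D-O = 15 → P
  i= 1: V-C = 19 → T
  i= 2: W-A = 22 → W
  i= 3: E-P = 15 → P
  i= 4: T-A = 19 → T
  i= 5: Y-C = 22 → W
  i= 6: S-D = 15 → P
  i= 7: G-N = 19 → T
  i= 8: F-J = 22 → W
  shifts repeat with period 3: PTW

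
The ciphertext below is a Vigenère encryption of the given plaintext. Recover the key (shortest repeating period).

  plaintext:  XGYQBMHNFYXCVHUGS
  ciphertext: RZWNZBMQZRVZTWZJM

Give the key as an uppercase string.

UTYXYPFD

  i= 0: R-X = 20 → U
  i= 1: Z-G = 19 → T
  i= 2: W-Y = 24 → Y
  i= 3: N-Q = 23 → X
  i= 4: Z-B = 24 → Y
  i= 5: B-M = 15 → P
  i= 6: M-H =  5 → F
  i= 7: Q-N =  3 → D
  i= 8: Z-F = 20 → U
  i= 9: R-Y = 19 → T
  i=10: V-X = 24 → Y
  i=11: Z-C = 23 → X
  i=12: T-V = 24 → Y
  i=13: W-H = 15 → P
  i=14: Z-U =  5 → F
  i=15: J-G =  3 → D
  i=16: M-S = 20 → U
  shifts repeat with period 8: UTYXYPFD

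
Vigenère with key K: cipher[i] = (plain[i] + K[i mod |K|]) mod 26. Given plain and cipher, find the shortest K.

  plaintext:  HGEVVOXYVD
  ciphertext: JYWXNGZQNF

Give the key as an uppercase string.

CSS

  i= 0: J-H =  2 → C
  i= 1: Y-G = 18 → S
  i= 2: W-E = 18 → S
  i= 3: X-V =  2 → C
  i= 4: N-V = 18 → S
  i= 5: G-O = 18 → S
  i= 6: Z-X =  2 → C
  i= 7: Q-Y = 18 → S
  i= 8: N-V = 18 → S
  i= 9: F-D =  2 → C
  shifts repeat with period 3: CSS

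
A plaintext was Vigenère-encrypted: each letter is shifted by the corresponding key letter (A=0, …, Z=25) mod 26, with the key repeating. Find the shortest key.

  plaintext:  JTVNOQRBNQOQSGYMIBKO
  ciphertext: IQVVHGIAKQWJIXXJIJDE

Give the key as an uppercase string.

ZXAITQR

  i= 0: I-J = 25 → Z
  i= 1: Q-T = 23 → X
  i= 2: V-V =  0 → A
  i= 3: V-N =  8 → I
  i= 4: H-O = 19 → T
  i= 5: G-Q = 16 → Q
  i= 6: I-R = 17 → R
  i= 7: A-B = 25 → Z
  i= 8: K-N = 23 → X
  i= 9: Q-Q =  0 → A
  i=10: W-O =  8 → I
  i=11: J-Q = 19 → T
  i=12: I-S = 16 → Q
  i=13: X-G = 17 → R
  i=14: X-Y = 25 → Z
  i=15: J-M = 23 → X
  i=16: I-I =  0 → A
  i=17: J-B =  8 → I
  i=18: D-K = 19 → T
  i=19: E-O = 16 → Q
  shifts repeat with period 7: ZXAITQR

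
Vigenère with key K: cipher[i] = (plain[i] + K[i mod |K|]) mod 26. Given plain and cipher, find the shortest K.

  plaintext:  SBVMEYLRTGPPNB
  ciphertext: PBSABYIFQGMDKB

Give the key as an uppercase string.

  i= 0: P-S = 23 → X
  i= 1: B-B =  0 → A
  i= 2: S-V = 23 → X
  i= 3: A-M = 14 → O
  i= 4: B-E = 23 → X
  i= 5: Y-Y =  0 → A
  i= 6: I-L = 23 → X
  i= 7: F-R = 14 → O
  i= 8: Q-T = 23 → X
  i= 9: G-G =  0 → A
  i=10: M-P = 23 → X
  i=11: D-P = 14 → O
  i=12: K-N = 23 → X
  i=13: B-B =  0 → A
  shifts repeat with period 4: XAXO

XAXO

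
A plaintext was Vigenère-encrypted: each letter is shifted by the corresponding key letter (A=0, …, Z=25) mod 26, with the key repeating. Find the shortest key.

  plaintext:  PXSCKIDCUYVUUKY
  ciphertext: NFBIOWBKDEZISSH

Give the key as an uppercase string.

  i= 0: N-P = 24 → Y
  i= 1: F-X =  8 → I
  i= 2: B-S =  9 → J
  i= 3: I-C =  6 → G
  i= 4: O-K =  4 → E
  i= 5: W-I = 14 → O
  i= 6: B-D = 24 → Y
  i= 7: K-C =  8 → I
  i= 8: D-U =  9 → J
  i= 9: E-Y =  6 → G
  i=10: Z-V =  4 → E
  i=11: I-U = 14 → O
  i=12: S-U = 24 → Y
  i=13: S-K =  8 → I
  i=14: H-Y =  9 → J
  shifts repeat with period 6: YIJGEO

YIJGEO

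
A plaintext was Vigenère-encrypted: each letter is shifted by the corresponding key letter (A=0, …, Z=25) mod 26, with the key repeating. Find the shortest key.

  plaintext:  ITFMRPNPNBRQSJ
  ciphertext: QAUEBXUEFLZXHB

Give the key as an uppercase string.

IHPSK

  i= 0: Q-I =  8 → I
  i= 1: A-T =  7 → H
  i= 2: U-F = 15 → P
  i= 3: E-M = 18 → S
  i= 4: B-R = 10 → K
  i= 5: X-P =  8 → I
  i= 6: U-N =  7 → H
  i= 7: E-P = 15 → P
  i= 8: F-N = 18 → S
  i= 9: L-B = 10 → K
  i=10: Z-R =  8 → I
  i=11: X-Q =  7 → H
  i=12: H-S = 15 → P
  i=13: B-J = 18 → S
  shifts repeat with period 5: IHPSK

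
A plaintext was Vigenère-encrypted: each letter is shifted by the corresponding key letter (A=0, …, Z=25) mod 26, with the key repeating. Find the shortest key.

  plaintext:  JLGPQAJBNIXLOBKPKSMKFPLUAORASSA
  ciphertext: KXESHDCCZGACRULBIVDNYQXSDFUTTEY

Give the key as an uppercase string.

BMYDRDT

  i= 0: K-J =  1 → B
  i= 1: X-L = 12 → M
  i= 2: E-G = 24 → Y
  i= 3: S-P =  3 → D
  i= 4: H-Q = 17 → R
  i= 5: D-A =  3 → D
  i= 6: C-J = 19 → T
  i= 7: C-B =  1 → B
  i= 8: Z-N = 12 → M
  i= 9: G-I = 24 → Y
  i=10: A-X =  3 → D
  i=11: C-L = 17 → R
  i=12: R-O =  3 → D
  i=13: U-B = 19 → T
  i=14: L-K =  1 → B
  i=15: B-P = 12 → M
  i=16: I-K = 24 → Y
  i=17: V-S =  3 → D
  i=18: D-M = 17 → R
  i=19: N-K =  3 → D
  i=20: Y-F = 19 → T
  i=21: Q-P =  1 → B
  i=22: X-L = 12 → M
  i=23: S-U = 24 → Y
  i=24: D-A =  3 → D
  i=25: F-O = 17 → R
  i=26: U-R =  3 → D
  i=27: T-A = 19 → T
  i=28: T-S =  1 → B
  i=29: E-S = 12 → M
  i=30: Y-A = 24 → Y
  shifts repeat with period 7: BMYDRDT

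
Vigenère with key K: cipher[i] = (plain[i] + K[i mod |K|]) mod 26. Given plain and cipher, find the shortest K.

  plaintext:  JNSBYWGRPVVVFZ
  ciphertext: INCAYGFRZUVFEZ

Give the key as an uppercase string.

ZAK

  i= 0: I-J = 25 → Z
  i= 1: N-N =  0 → A
  i= 2: C-S = 10 → K
  i= 3: A-B = 25 → Z
  i= 4: Y-Y =  0 → A
  i= 5: G-W = 10 → K
  i= 6: F-G = 25 → Z
  i= 7: R-R =  0 → A
  i= 8: Z-P = 10 → K
  i= 9: U-V = 25 → Z
  i=10: V-V =  0 → A
  i=11: F-V = 10 → K
  i=12: E-F = 25 → Z
  i=13: Z-Z =  0 → A
  shifts repeat with period 3: ZAK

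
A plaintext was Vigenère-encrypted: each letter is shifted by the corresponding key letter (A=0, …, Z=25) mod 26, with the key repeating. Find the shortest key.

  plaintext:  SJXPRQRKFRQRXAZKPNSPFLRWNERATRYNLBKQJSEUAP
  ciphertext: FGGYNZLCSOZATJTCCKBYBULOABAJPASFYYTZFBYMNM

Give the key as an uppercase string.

  i= 0: F-S = 13 → N
  i= 1: G-J = 23 → X
  i= 2: G-X =  9 → J
  i= 3: Y-P =  9 → J
  i= 4: N-R = 22 → W
  i= 5: Z-Q =  9 → J
  i= 6: L-R = 20 → U
  i= 7: C-K = 18 → S
  i= 8: S-F = 13 → N
  i= 9: O-R = 23 → X
  i=10: Z-Q =  9 → J
  i=11: A-R =  9 → J
  i=12: T-X = 22 → W
  i=13: J-A =  9 → J
  i=14: T-Z = 20 → U
  i=15: C-K = 18 → S
  i=16: C-P = 13 → N
  i=17: K-N = 23 → X
  i=18: B-S =  9 → J
  i=19: Y-P =  9 → J
  i=20: B-F = 22 → W
  i=21: U-L =  9 → J
  i=22: L-R = 20 → U
  i=23: O-W = 18 → S
  i=24: A-N = 13 → N
  i=25: B-E = 23 → X
  i=26: A-R =  9 → J
  i=27: J-A =  9 → J
  i=28: P-T = 22 → W
  i=29: A-R =  9 → J
  i=30: S-Y = 20 → U
  i=31: F-N = 18 → S
  i=32: Y-L = 13 → N
  i=33: Y-B = 23 → X
  i=34: T-K =  9 → J
  i=35: Z-Q =  9 → J
  i=36: F-J = 22 → W
  i=37: B-S =  9 → J
  i=38: Y-E = 20 → U
  i=39: M-U = 18 → S
  i=40: N-A = 13 → N
  i=41: M-P = 23 → X
  shifts repeat with period 8: NXJJWJUS

NXJJWJUS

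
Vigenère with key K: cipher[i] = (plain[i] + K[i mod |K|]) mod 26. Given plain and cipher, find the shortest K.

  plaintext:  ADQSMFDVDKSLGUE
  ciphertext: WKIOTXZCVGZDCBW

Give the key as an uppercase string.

  i= 0: W-A = 22 → W
  i= 1: K-D =  7 → H
  i= 2: I-Q = 18 → S
  i= 3: O-S = 22 → W
  i= 4: T-M =  7 → H
  i= 5: X-F = 18 → S
  i= 6: Z-D = 22 → W
  i= 7: C-V =  7 → H
  i= 8: V-D = 18 → S
  i= 9: G-K = 22 → W
  i=10: Z-S =  7 → H
  i=11: D-L = 18 → S
  i=12: C-G = 22 → W
  i=13: B-U =  7 → H
  i=14: W-E = 18 → S
  shifts repeat with period 3: WHS

WHS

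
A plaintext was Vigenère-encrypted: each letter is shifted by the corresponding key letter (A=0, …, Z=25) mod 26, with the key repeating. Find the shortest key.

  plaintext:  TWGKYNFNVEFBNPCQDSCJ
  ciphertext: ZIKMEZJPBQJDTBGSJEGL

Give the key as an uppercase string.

  i= 0: Z-T =  6 → G
  i= 1: I-W = 12 → M
  i= 2: K-G =  4 → E
  i= 3: M-K =  2 → C
  i= 4: E-Y =  6 → G
  i= 5: Z-N = 12 → M
  i= 6: J-F =  4 → E
  i= 7: P-N =  2 → C
  i= 8: B-V =  6 → G
  i= 9: Q-E = 12 → M
  i=10: J-F =  4 → E
  i=11: D-B =  2 → C
  i=12: T-N =  6 → G
  i=13: B-P = 12 → M
  i=14: G-C =  4 → E
  i=15: S-Q =  2 → C
  i=16: J-D =  6 → G
  i=17: E-S = 12 → M
  i=18: G-C =  4 → E
  i=19: L-J =  2 → C
  shifts repeat with period 4: GMEC

GMEC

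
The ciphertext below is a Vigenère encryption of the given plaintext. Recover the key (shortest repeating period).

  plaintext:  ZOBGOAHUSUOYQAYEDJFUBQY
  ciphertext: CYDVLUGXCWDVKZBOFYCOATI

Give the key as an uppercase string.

  i= 0: C-Z =  3 → D
  i= 1: Y-O = 10 → K
  i= 2: D-B =  2 → C
  i= 3: V-G = 15 → P
  i= 4: L-O = 23 → X
  i= 5: U-A = 20 → U
  i= 6: G-H = 25 → Z
  i= 7: X-U =  3 → D
  i= 8: C-S = 10 → K
  i= 9: W-U =  2 → C
  i=10: D-O = 15 → P
  i=11: V-Y = 23 → X
  i=12: K-Q = 20 → U
  i=13: Z-A = 25 → Z
  i=14: B-Y =  3 → D
  i=15: O-E = 10 → K
  i=16: F-D =  2 → C
  i=17: Y-J = 15 → P
  i=18: C-F = 23 → X
  i=19: O-U = 20 → U
  i=20: A-B = 25 → Z
  i=21: T-Q =  3 → D
  i=22: I-Y = 10 → K
  shifts repeat with period 7: DKCPXUZ

DKCPXUZ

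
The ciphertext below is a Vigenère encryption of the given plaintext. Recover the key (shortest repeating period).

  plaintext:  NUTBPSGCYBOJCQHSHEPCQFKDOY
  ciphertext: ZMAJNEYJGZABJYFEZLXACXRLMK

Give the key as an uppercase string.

  i= 0: Z-N = 12 → M
  i= 1: M-U = 18 → S
  i= 2: A-T =  7 → H
  i= 3: J-B =  8 → I
  i= 4: N-P = 24 → Y
  i= 5: E-S = 12 → M
  i= 6: Y-G = 18 → S
  i= 7: J-C =  7 → H
  i= 8: G-Y =  8 → I
  i= 9: Z-B = 24 → Y
  i=10: A-O = 12 → M
  i=11: B-J = 18 → S
  i=12: J-C =  7 → H
  i=13: Y-Q =  8 → I
  i=14: F-H = 24 → Y
  i=15: E-S = 12 → M
  i=16: Z-H = 18 → S
  i=17: L-E =  7 → H
  i=18: X-P =  8 → I
  i=19: A-C = 24 → Y
  i=20: C-Q = 12 → M
  i=21: X-F = 18 → S
  i=22: R-K =  7 → H
  i=23: L-D =  8 → I
  i=24: M-O = 24 → Y
  i=25: K-Y = 12 → M
  shifts repeat with period 5: MSHIY

MSHIY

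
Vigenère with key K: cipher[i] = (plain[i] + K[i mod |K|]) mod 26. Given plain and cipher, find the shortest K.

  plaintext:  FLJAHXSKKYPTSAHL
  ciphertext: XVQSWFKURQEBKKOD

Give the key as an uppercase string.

  i= 0: X-F = 18 → S
  i= 1: V-L = 10 → K
  i= 2: Q-J =  7 → H
  i= 3: S-A = 18 → S
  i= 4: W-H = 15 → P
  i= 5: F-X =  8 → I
  i= 6: K-S = 18 → S
  i= 7: U-K = 10 → K
  i= 8: R-K =  7 → H
  i= 9: Q-Y = 18 → S
  i=10: E-P = 15 → P
  i=11: B-T =  8 → I
  i=12: K-S = 18 → S
  i=13: K-A = 10 → K
  i=14: O-H =  7 → H
  i=15: D-L = 18 → S
  shifts repeat with period 6: SKHSPI

SKHSPI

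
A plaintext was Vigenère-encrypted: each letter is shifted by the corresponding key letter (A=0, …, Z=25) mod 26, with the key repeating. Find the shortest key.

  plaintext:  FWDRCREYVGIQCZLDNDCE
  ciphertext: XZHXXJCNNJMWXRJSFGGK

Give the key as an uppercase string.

  i= 0: X-F = 18 → S
  i= 1: Z-W =  3 → D
  i= 2: H-D =  4 → E
  i= 3: X-R =  6 → G
  i= 4: X-C = 21 → V
  i= 5: J-R = 18 → S
  i= 6: C-E = 24 → Y
  i= 7: N-Y = 15 → P
  i= 8: N-V = 18 → S
  i= 9: J-G =  3 → D
  i=10: M-I =  4 → E
  i=11: W-Q =  6 → G
  i=12: X-C = 21 → V
  i=13: R-Z = 18 → S
  i=14: J-L = 24 → Y
  i=15: S-D = 15 → P
  i=16: F-N = 18 → S
  i=17: G-D =  3 → D
  i=18: G-C =  4 → E
  i=19: K-E =  6 → G
  shifts repeat with period 8: SDEGVSYP

SDEGVSYP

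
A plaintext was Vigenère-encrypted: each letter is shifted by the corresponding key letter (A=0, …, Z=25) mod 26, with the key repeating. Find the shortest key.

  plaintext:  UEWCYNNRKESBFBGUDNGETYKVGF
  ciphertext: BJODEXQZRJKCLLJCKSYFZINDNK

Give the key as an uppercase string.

HFSBGKDI

  i= 0: B-U =  7 → H
  i= 1: J-E =  5 → F
  i= 2: O-W = 18 → S
  i= 3: D-C =  1 → B
  i= 4: E-Y =  6 → G
  i= 5: X-N = 10 → K
  i= 6: Q-N =  3 → D
  i= 7: Z-R =  8 → I
  i= 8: R-K =  7 → H
  i= 9: J-E =  5 → F
  i=10: K-S = 18 → S
  i=11: C-B =  1 → B
  i=12: L-F =  6 → G
  i=13: L-B = 10 → K
  i=14: J-G =  3 → D
  i=15: C-U =  8 → I
  i=16: K-D =  7 → H
  i=17: S-N =  5 → F
  i=18: Y-G = 18 → S
  i=19: F-E =  1 → B
  i=20: Z-T =  6 → G
  i=21: I-Y = 10 → K
  i=22: N-K =  3 → D
  i=23: D-V =  8 → I
  i=24: N-G =  7 → H
  i=25: K-F =  5 → F
  shifts repeat with period 8: HFSBGKDI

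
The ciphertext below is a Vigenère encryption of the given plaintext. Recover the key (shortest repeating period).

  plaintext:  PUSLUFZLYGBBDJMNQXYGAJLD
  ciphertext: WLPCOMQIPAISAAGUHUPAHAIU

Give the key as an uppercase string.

  i= 0: W-P =  7 → H
  i= 1: L-U = 17 → R
  i= 2: P-S = 23 → X
  i= 3: C-L = 17 → R
  i= 4: O-U = 20 → U
  i= 5: M-F =  7 → H
  i= 6: Q-Z = 17 → R
  i= 7: I-L = 23 → X
  i= 8: P-Y = 17 → R
  i= 9: A-G = 20 → U
  i=10: I-B =  7 → H
  i=11: S-B = 17 → R
  i=12: A-D = 23 → X
  i=13: A-J = 17 → R
  i=14: G-M = 20 → U
  i=15: U-N =  7 → H
  i=16: H-Q = 17 → R
  i=17: U-X = 23 → X
  i=18: P-Y = 17 → R
  i=19: A-G = 20 → U
  i=20: H-A =  7 → H
  i=21: A-J = 17 → R
  i=22: I-L = 23 → X
  i=23: U-D = 17 → R
  shifts repeat with period 5: HRXRU

HRXRU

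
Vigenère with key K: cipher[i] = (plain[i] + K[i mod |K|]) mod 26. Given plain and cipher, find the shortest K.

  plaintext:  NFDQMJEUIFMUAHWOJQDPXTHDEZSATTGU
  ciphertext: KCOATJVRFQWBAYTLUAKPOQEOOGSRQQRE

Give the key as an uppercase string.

XXLKHAR

  i= 0: K-N = 23 → X
  i= 1: C-F = 23 → X
  i= 2: O-D = 11 → L
  i= 3: A-Q = 10 → K
  i= 4: T-M =  7 → H
  i= 5: J-J =  0 → A
  i= 6: V-E = 17 → R
  i= 7: R-U = 23 → X
  i= 8: F-I = 23 → X
  i= 9: Q-F = 11 → L
  i=10: W-M = 10 → K
  i=11: B-U =  7 → H
  i=12: A-A =  0 → A
  i=13: Y-H = 17 → R
  i=14: T-W = 23 → X
  i=15: L-O = 23 → X
  i=16: U-J = 11 → L
  i=17: A-Q = 10 → K
  i=18: K-D =  7 → H
  i=19: P-P =  0 → A
  i=20: O-X = 17 → R
  i=21: Q-T = 23 → X
  i=22: E-H = 23 → X
  i=23: O-D = 11 → L
  i=24: O-E = 10 → K
  i=25: G-Z =  7 → H
  i=26: S-S =  0 → A
  i=27: R-A = 17 → R
  i=28: Q-T = 23 → X
  i=29: Q-T = 23 → X
  i=30: R-G = 11 → L
  i=31: E-U = 10 → K
  shifts repeat with period 7: XXLKHAR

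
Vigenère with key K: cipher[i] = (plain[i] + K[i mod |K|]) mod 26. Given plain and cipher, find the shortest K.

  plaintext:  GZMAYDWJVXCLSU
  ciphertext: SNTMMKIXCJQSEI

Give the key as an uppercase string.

  i= 0: S-G = 12 → M
  i= 1: N-Z = 14 → O
  i= 2: T-M =  7 → H
  i= 3: M-A = 12 → M
  i= 4: M-Y = 14 → O
  i= 5: K-D =  7 → H
  i= 6: I-W = 12 → M
  i= 7: X-J = 14 → O
  i= 8: C-V =  7 → H
  i= 9: J-X = 12 → M
  i=10: Q-C = 14 → O
  i=11: S-L =  7 → H
  i=12: E-S = 12 → M
  i=13: I-U = 14 → O
  shifts repeat with period 3: MOH

MOH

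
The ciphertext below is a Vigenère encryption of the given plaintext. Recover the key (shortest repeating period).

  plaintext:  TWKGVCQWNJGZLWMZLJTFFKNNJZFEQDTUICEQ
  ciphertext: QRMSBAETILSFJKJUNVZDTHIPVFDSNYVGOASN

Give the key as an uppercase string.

  i= 0: Q-T = 23 → X
  i= 1: R-W = 21 → V
  i= 2: M-K =  2 → C
  i= 3: S-G = 12 → M
  i= 4: B-V =  6 → G
  i= 5: A-C = 24 → Y
  i= 6: E-Q = 14 → O
  i= 7: T-W = 23 → X
  i= 8: I-N = 21 → V
  i= 9: L-J =  2 → C
  i=10: S-G = 12 → M
  i=11: F-Z =  6 → G
  i=12: J-L = 24 → Y
  i=13: K-W = 14 → O
  i=14: J-M = 23 → X
  i=15: U-Z = 21 → V
  i=16: N-L =  2 → C
  i=17: V-J = 12 → M
  i=18: Z-T =  6 → G
  i=19: D-F = 24 → Y
  i=20: T-F = 14 → O
  i=21: H-K = 23 → X
  i=22: I-N = 21 → V
  i=23: P-N =  2 → C
  i=24: V-J = 12 → M
  i=25: F-Z =  6 → G
  i=26: D-F = 24 → Y
  i=27: S-E = 14 → O
  i=28: N-Q = 23 → X
  i=29: Y-D = 21 → V
  i=30: V-T =  2 → C
  i=31: G-U = 12 → M
  i=32: O-I =  6 → G
  i=33: A-C = 24 → Y
  i=34: S-E = 14 → O
  i=35: N-Q = 23 → X
  shifts repeat with period 7: XVCMGYO

XVCMGYO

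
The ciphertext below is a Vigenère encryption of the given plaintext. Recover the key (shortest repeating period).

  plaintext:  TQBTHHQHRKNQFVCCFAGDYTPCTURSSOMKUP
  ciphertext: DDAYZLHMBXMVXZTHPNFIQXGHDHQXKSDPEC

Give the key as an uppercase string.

  i= 0: D-T = 10 → K
  i= 1: D-Q = 13 → N
  i= 2: A-B = 25 → Z
  i= 3: Y-T =  5 → F
  i= 4: Z-H = 18 → S
  i= 5: L-H =  4 → E
  i= 6: H-Q = 17 → R
  i= 7: M-H =  5 → F
  i= 8: B-R = 10 → K
  i= 9: X-K = 13 → N
  i=10: M-N = 25 → Z
  i=11: V-Q =  5 → F
  i=12: X-F = 18 → S
  i=13: Z-V =  4 → E
  i=14: T-C = 17 → R
  i=15: H-C =  5 → F
  i=16: P-F = 10 → K
  i=17: N-A = 13 → N
  i=18: F-G = 25 → Z
  i=19: I-D =  5 → F
  i=20: Q-Y = 18 → S
  i=21: X-T =  4 → E
  i=22: G-P = 17 → R
  i=23: H-C =  5 → F
  i=24: D-T = 10 → K
  i=25: H-U = 13 → N
  i=26: Q-R = 25 → Z
  i=27: X-S =  5 → F
  i=28: K-S = 18 → S
  i=29: S-O =  4 → E
  i=30: D-M = 17 → R
  i=31: P-K =  5 → F
  i=32: E-U = 10 → K
  i=33: C-P = 13 → N
  shifts repeat with period 8: KNZFSERF

KNZFSERF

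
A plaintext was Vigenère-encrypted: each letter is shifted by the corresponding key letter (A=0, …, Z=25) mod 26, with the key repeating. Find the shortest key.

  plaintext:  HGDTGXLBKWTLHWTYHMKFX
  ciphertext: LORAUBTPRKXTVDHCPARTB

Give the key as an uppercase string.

  i= 0: L-H =  4 → E
  i= 1: O-G =  8 → I
  i= 2: R-D = 14 → O
  i= 3: A-T =  7 → H
  i= 4: U-G = 14 → O
  i= 5: B-X =  4 → E
  i= 6: T-L =  8 → I
  i= 7: P-B = 14 → O
  i= 8: R-K =  7 → H
  i= 9: K-W = 14 → O
  i=10: X-T =  4 → E
  i=11: T-L =  8 → I
  i=12: V-H = 14 → O
  i=13: D-W =  7 → H
  i=14: H-T = 14 → O
  i=15: C-Y =  4 → E
  i=16: P-H =  8 → I
  i=17: A-M = 14 → O
  i=18: R-K =  7 → H
  i=19: T-F = 14 → O
  i=20: B-X =  4 → E
  shifts repeat with period 5: EIOHO

EIOHO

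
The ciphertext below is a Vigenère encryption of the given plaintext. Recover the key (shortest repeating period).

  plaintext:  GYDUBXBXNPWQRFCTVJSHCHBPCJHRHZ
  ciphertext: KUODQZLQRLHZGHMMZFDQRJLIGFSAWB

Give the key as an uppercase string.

EWLJPCKT

  i= 0: K-G =  4 → E
  i= 1: U-Y = 22 → W
  i= 2: O-D = 11 → L
  i= 3: D-U =  9 → J
  i= 4: Q-B = 15 → P
  i= 5: Z-X =  2 → C
  i= 6: L-B = 10 → K
  i= 7: Q-X = 19 → T
  i= 8: R-N =  4 → E
  i= 9: L-P = 22 → W
  i=10: H-W = 11 → L
  i=11: Z-Q =  9 → J
  i=12: G-R = 15 → P
  i=13: H-F =  2 → C
  i=14: M-C = 10 → K
  i=15: M-T = 19 → T
  i=16: Z-V =  4 → E
  i=17: F-J = 22 → W
  i=18: D-S = 11 → L
  i=19: Q-H =  9 → J
  i=20: R-C = 15 → P
  i=21: J-H =  2 → C
  i=22: L-B = 10 → K
  i=23: I-P = 19 → T
  i=24: G-C =  4 → E
  i=25: F-J = 22 → W
  i=26: S-H = 11 → L
  i=27: A-R =  9 → J
  i=28: W-H = 15 → P
  i=29: B-Z =  2 → C
  shifts repeat with period 8: EWLJPCKT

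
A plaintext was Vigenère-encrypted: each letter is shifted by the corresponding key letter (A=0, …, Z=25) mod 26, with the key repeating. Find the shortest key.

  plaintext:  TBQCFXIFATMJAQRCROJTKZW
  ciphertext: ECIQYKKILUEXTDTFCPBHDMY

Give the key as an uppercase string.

  i= 0: E-T = 11 → L
  i= 1: C-B =  1 → B
  i= 2: I-Q = 18 → S
  i= 3: Q-C = 14 → O
  i= 4: Y-F = 19 → T
  i= 5: K-X = 13 → N
  i= 6: K-I =  2 → C
  i= 7: I-F =  3 → D
  i= 8: L-A = 11 → L
  i= 9: U-T =  1 → B
  i=10: E-M = 18 → S
  i=11: X-J = 14 → O
  i=12: T-A = 19 → T
  i=13: D-Q = 13 → N
  i=14: T-R =  2 → C
  i=15: F-C =  3 → D
  i=16: C-R = 11 → L
  i=17: P-O =  1 → B
  i=18: B-J = 18 → S
  i=19: H-T = 14 → O
  i=20: D-K = 19 → T
  i=21: M-Z = 13 → N
  i=22: Y-W =  2 → C
  shifts repeat with period 8: LBSOTNCD

LBSOTNCD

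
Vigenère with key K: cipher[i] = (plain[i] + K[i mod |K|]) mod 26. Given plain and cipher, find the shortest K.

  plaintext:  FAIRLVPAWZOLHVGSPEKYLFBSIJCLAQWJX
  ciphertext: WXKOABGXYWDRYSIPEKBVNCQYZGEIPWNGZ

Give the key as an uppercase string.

  i= 0: W-F = 17 → R
  i= 1: X-A = 23 → X
  i= 2: K-I =  2 → C
  i= 3: O-R = 23 → X
  i= 4: A-L = 15 → P
  i= 5: B-V =  6 → G
  i= 6: G-P = 17 → R
  i= 7: X-A = 23 → X
  i= 8: Y-W =  2 → C
  i= 9: W-Z = 23 → X
  i=10: D-O = 15 → P
  i=11: R-L =  6 → G
  i=12: Y-H = 17 → R
  i=13: S-V = 23 → X
  i=14: I-G =  2 → C
  i=15: P-S = 23 → X
  i=16: E-P = 15 → P
  i=17: K-E =  6 → G
  i=18: B-K = 17 → R
  i=19: V-Y = 23 → X
  i=20: N-L =  2 → C
  i=21: C-F = 23 → X
  i=22: Q-B = 15 → P
  i=23: Y-S =  6 → G
  i=24: Z-I = 17 → R
  i=25: G-J = 23 → X
  i=26: E-C =  2 → C
  i=27: I-L = 23 → X
  i=28: P-A = 15 → P
  i=29: W-Q =  6 → G
  i=30: N-W = 17 → R
  i=31: G-J = 23 → X
  i=32: Z-X =  2 → C
  shifts repeat with period 6: RXCXPG

RXCXPG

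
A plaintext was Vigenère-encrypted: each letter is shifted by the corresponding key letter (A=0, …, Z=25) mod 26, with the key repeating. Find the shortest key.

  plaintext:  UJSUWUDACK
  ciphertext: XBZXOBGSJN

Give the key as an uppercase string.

DSH

  i= 0: X-U =  3 → D
  i= 1: B-J = 18 → S
  i= 2: Z-S =  7 → H
  i= 3: X-U =  3 → D
  i= 4: O-W = 18 → S
  i= 5: B-U =  7 → H
  i= 6: G-D =  3 → D
  i= 7: S-A = 18 → S
  i= 8: J-C =  7 → H
  i= 9: N-K =  3 → D
  shifts repeat with period 3: DSH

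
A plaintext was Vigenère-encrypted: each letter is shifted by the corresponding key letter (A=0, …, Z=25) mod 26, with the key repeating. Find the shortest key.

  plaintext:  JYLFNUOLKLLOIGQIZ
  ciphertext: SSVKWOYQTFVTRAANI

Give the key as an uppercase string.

JUKF

  i= 0: S-J =  9 → J
  i= 1: S-Y = 20 → U
  i= 2: V-L = 10 → K
  i= 3: K-F =  5 → F
  i= 4: W-N =  9 → J
  i= 5: O-U = 20 → U
  i= 6: Y-O = 10 → K
  i= 7: Q-L =  5 → F
  i= 8: T-K =  9 → J
  i= 9: F-L = 20 → U
  i=10: V-L = 10 → K
  i=11: T-O =  5 → F
  i=12: R-I =  9 → J
  i=13: A-G = 20 → U
  i=14: A-Q = 10 → K
  i=15: N-I =  5 → F
  i=16: I-Z =  9 → J
  shifts repeat with period 4: JUKF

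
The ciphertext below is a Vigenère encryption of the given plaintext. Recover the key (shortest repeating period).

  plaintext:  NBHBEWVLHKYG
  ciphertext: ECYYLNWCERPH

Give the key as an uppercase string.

RBRXH

  i= 0: E-N = 17 → R
  i= 1: C-B =  1 → B
  i= 2: Y-H = 17 → R
  i= 3: Y-B = 23 → X
  i= 4: L-E =  7 → H
  i= 5: N-W = 17 → R
  i= 6: W-V =  1 → B
  i= 7: C-L = 17 → R
  i= 8: E-H = 23 → X
  i= 9: R-K =  7 → H
  i=10: P-Y = 17 → R
  i=11: H-G =  1 → B
  shifts repeat with period 5: RBRXH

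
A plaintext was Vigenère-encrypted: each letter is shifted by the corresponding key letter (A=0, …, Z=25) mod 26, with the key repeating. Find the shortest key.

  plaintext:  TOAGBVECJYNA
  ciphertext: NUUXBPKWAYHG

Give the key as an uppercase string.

UGURA

  i= 0: N-T = 20 → U
  i= 1: U-O =  6 → G
  i= 2: U-A = 20 → U
  i= 3: X-G = 17 → R
  i= 4: B-B =  0 → A
  i= 5: P-V = 20 → U
  i= 6: K-E =  6 → G
  i= 7: W-C = 20 → U
  i= 8: A-J = 17 → R
  i= 9: Y-Y =  0 → A
  i=10: H-N = 20 → U
  i=11: G-A =  6 → G
  shifts repeat with period 5: UGURA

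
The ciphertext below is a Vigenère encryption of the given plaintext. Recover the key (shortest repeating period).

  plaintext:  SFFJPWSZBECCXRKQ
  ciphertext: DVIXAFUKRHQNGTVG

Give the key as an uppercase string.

LQDOLJC

  i= 0: D-S = 11 → L
  i= 1: V-F = 16 → Q
  i= 2: I-F =  3 → D
  i= 3: X-J = 14 → O
  i= 4: A-P = 11 → L
  i= 5: F-W =  9 → J
  i= 6: U-S =  2 → C
  i= 7: K-Z = 11 → L
  i= 8: R-B = 16 → Q
  i= 9: H-E =  3 → D
  i=10: Q-C = 14 → O
  i=11: N-C = 11 → L
  i=12: G-X =  9 → J
  i=13: T-R =  2 → C
  i=14: V-K = 11 → L
  i=15: G-Q = 16 → Q
  shifts repeat with period 7: LQDOLJC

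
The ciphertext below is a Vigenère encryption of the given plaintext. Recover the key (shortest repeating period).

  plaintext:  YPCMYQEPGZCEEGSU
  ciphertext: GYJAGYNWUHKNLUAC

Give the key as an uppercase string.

  i= 0: G-Y =  8 → I
  i= 1: Y-P =  9 → J
  i= 2: J-C =  7 → H
  i= 3: A-M = 14 → O
  i= 4: G-Y =  8 → I
  i= 5: Y-Q =  8 → I
  i= 6: N-E =  9 → J
  i= 7: W-P =  7 → H
  i= 8: U-G = 14 → O
  i= 9: H-Z =  8 → I
  i=10: K-C =  8 → I
  i=11: N-E =  9 → J
  i=12: L-E =  7 → H
  i=13: U-G = 14 → O
  i=14: A-S =  8 → I
  i=15: C-U =  8 → I
  shifts repeat with period 5: IJHOI

IJHOI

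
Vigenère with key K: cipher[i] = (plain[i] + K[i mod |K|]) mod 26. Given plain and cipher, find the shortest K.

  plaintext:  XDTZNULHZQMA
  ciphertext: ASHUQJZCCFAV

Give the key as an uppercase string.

  i= 0: A-X =  3 → D
  i= 1: S-D = 15 → P
  i= 2: H-T = 14 → O
  i= 3: U-Z = 21 → V
  i= 4: Q-N =  3 → D
  i= 5: J-U = 15 → P
  i= 6: Z-L = 14 → O
  i= 7: C-H = 21 → V
  i= 8: C-Z =  3 → D
  i= 9: F-Q = 15 → P
  i=10: A-M = 14 → O
  i=11: V-A = 21 → V
  shifts repeat with period 4: DPOV

DPOV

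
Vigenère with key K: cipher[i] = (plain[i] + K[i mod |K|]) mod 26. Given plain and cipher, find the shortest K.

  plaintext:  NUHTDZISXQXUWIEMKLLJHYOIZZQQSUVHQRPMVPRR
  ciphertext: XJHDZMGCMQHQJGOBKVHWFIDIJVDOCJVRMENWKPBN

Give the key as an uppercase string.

KPAKWNY

  i= 0: X-N = 10 → K
  i= 1: J-U = 15 → P
  i= 2: H-H =  0 → A
  i= 3: D-T = 10 → K
  i= 4: Z-D = 22 → W
  i= 5: M-Z = 13 → N
  i= 6: G-I = 24 → Y
  i= 7: C-S = 10 → K
  i= 8: M-X = 15 → P
  i= 9: Q-Q =  0 → A
  i=10: H-X = 10 → K
  i=11: Q-U = 22 → W
  i=12: J-W = 13 → N
  i=13: G-I = 24 → Y
  i=14: O-E = 10 → K
  i=15: B-M = 15 → P
  i=16: K-K =  0 → A
  i=17: V-L = 10 → K
  i=18: H-L = 22 → W
  i=19: W-J = 13 → N
  i=20: F-H = 24 → Y
  i=21: I-Y = 10 → K
  i=22: D-O = 15 → P
  i=23: I-I =  0 → A
  i=24: J-Z = 10 → K
  i=25: V-Z = 22 → W
  i=26: D-Q = 13 → N
  i=27: O-Q = 24 → Y
  i=28: C-S = 10 → K
  i=29: J-U = 15 → P
  i=30: V-V =  0 → A
  i=31: R-H = 10 → K
  i=32: M-Q = 22 → W
  i=33: E-R = 13 → N
  i=34: N-P = 24 → Y
  i=35: W-M = 10 → K
  i=36: K-V = 15 → P
  i=37: P-P =  0 → A
  i=38: B-R = 10 → K
  i=39: N-R = 22 → W
  shifts repeat with period 7: KPAKWNY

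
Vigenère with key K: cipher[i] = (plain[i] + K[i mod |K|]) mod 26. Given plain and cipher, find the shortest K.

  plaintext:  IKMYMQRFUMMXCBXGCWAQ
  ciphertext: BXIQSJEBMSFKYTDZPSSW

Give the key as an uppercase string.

  i= 0: B-I = 19 → T
  i= 1: X-K = 13 → N
  i= 2: I-M = 22 → W
  i= 3: Q-Y = 18 → S
  i= 4: S-M =  6 → G
  i= 5: J-Q = 19 → T
  i= 6: E-R = 13 → N
  i= 7: B-F = 22 → W
  i= 8: M-U = 18 → S
  i= 9: S-M =  6 → G
  i=10: F-M = 19 → T
  i=11: K-X = 13 → N
  i=12: Y-C = 22 → W
  i=13: T-B = 18 → S
  i=14: D-X =  6 → G
  i=15: Z-G = 19 → T
  i=16: P-C = 13 → N
  i=17: S-W = 22 → W
  i=18: S-A = 18 → S
  i=19: W-Q =  6 → G
  shifts repeat with period 5: TNWSG

TNWSG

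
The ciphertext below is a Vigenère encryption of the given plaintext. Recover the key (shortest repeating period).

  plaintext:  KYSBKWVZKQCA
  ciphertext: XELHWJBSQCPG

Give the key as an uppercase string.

  i= 0: X-K = 13 → N
  i= 1: E-Y =  6 → G
  i= 2: L-S = 19 → T
  i= 3: H-B =  6 → G
  i= 4: W-K = 12 → M
  i= 5: J-W = 13 → N
  i= 6: B-V =  6 → G
  i= 7: S-Z = 19 → T
  i= 8: Q-K =  6 → G
  i= 9: C-Q = 12 → M
  i=10: P-C = 13 → N
  i=11: G-A =  6 → G
  shifts repeat with period 5: NGTGM

NGTGM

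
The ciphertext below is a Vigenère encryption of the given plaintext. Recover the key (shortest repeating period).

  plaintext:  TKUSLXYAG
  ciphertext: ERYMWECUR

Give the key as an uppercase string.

  i= 0: E-T = 11 → L
  i= 1: R-K =  7 → H
  i= 2: Y-U =  4 → E
  i= 3: M-S = 20 → U
  i= 4: W-L = 11 → L
  i= 5: E-X =  7 → H
  i= 6: C-Y =  4 → E
  i= 7: U-A = 20 → U
  i= 8: R-G = 11 → L
  shifts repeat with period 4: LHEU

LHEU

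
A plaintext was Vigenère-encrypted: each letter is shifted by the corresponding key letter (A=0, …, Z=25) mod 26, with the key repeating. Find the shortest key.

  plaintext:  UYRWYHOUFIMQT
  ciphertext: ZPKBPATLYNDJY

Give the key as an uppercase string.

FRT

  i= 0: Z-U =  5 → F
  i= 1: P-Y = 17 → R
  i= 2: K-R = 19 → T
  i= 3: B-W =  5 → F
  i= 4: P-Y = 17 → R
  i= 5: A-H = 19 → T
  i= 6: T-O =  5 → F
  i= 7: L-U = 17 → R
  i= 8: Y-F = 19 → T
  i= 9: N-I =  5 → F
  i=10: D-M = 17 → R
  i=11: J-Q = 19 → T
  i=12: Y-T =  5 → F
  shifts repeat with period 3: FRT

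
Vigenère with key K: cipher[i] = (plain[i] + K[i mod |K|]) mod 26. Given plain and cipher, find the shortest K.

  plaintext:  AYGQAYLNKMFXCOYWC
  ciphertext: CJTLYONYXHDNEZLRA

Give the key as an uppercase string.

  i= 0: C-A =  2 → C
  i= 1: J-Y = 11 → L
  i= 2: T-G = 13 → N
  i= 3: L-Q = 21 → V
  i= 4: Y-A = 24 → Y
  i= 5: O-Y = 16 → Q
  i= 6: N-L =  2 → C
  i= 7: Y-N = 11 → L
  i= 8: X-K = 13 → N
  i= 9: H-M = 21 → V
  i=10: D-F = 24 → Y
  i=11: N-X = 16 → Q
  i=12: E-C =  2 → C
  i=13: Z-O = 11 → L
  i=14: L-Y = 13 → N
  i=15: R-W = 21 → V
  i=16: A-C = 24 → Y
  shifts repeat with period 6: CLNVYQ

CLNVYQ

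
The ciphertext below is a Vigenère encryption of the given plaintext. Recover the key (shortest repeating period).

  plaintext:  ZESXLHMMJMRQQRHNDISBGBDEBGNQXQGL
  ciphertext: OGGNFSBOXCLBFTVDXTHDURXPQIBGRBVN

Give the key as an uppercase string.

  i= 0: O-Z = 15 → P
  i= 1: G-E =  2 → C
  i= 2: G-S = 14 → O
  i= 3: N-X = 16 → Q
  i= 4: F-L = 20 → U
  i= 5: S-H = 11 → L
  i= 6: B-M = 15 → P
  i= 7: O-M =  2 → C
  i= 8: X-J = 14 → O
  i= 9: C-M = 16 → Q
  i=10: L-R = 20 → U
  i=11: B-Q = 11 → L
  i=12: F-Q = 15 → P
  i=13: T-R =  2 → C
  i=14: V-H = 14 → O
  i=15: D-N = 16 → Q
  i=16: X-D = 20 → U
  i=17: T-I = 11 → L
  i=18: H-S = 15 → P
  i=19: D-B =  2 → C
  i=20: U-G = 14 → O
  i=21: R-B = 16 → Q
  i=22: X-D = 20 → U
  i=23: P-E = 11 → L
  i=24: Q-B = 15 → P
  i=25: I-G =  2 → C
  i=26: B-N = 14 → O
  i=27: G-Q = 16 → Q
  i=28: R-X = 20 → U
  i=29: B-Q = 11 → L
  i=30: V-G = 15 → P
  i=31: N-L =  2 → C
  shifts repeat with period 6: PCOQUL

PCOQUL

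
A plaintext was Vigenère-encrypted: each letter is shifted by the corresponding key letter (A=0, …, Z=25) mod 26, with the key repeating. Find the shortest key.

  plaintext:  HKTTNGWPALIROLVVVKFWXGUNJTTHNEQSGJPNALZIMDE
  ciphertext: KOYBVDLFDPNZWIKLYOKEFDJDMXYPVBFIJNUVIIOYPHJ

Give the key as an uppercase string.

  i= 0: K-H =  3 → D
  i= 1: O-K =  4 → E
  i= 2: Y-T =  5 → F
  i= 3: B-T =  8 → I
  i= 4: V-N =  8 → I
  i= 5: D-G = 23 → X
  i= 6: L-W = 15 → P
  i= 7: F-P = 16 → Q
  i= 8: D-A =  3 → D
  i= 9: P-L =  4 → E
  i=10: N-I =  5 → F
  i=11: Z-R =  8 → I
  i=12: W-O =  8 → I
  i=13: I-L = 23 → X
  i=14: K-V = 15 → P
  i=15: L-V = 16 → Q
  i=16: Y-V =  3 → D
  i=17: O-K =  4 → E
  i=18: K-F =  5 → F
  i=19: E-W =  8 → I
  i=20: F-X =  8 → I
  i=21: D-G = 23 → X
  i=22: J-U = 15 → P
  i=23: D-N = 16 → Q
  i=24: M-J =  3 → D
  i=25: X-T =  4 → E
  i=26: Y-T =  5 → F
  i=27: P-H =  8 → I
  i=28: V-N =  8 → I
  i=29: B-E = 23 → X
  i=30: F-Q = 15 → P
  i=31: I-S = 16 → Q
  i=32: J-G =  3 → D
  i=33: N-J =  4 → E
  i=34: U-P =  5 → F
  i=35: V-N =  8 → I
  i=36: I-A =  8 → I
  i=37: I-L = 23 → X
  i=38: O-Z = 15 → P
  i=39: Y-I = 16 → Q
  i=40: P-M =  3 → D
  i=41: H-D =  4 → E
  i=42: J-E =  5 → F
  shifts repeat with period 8: DEFIIXPQ

DEFIIXPQ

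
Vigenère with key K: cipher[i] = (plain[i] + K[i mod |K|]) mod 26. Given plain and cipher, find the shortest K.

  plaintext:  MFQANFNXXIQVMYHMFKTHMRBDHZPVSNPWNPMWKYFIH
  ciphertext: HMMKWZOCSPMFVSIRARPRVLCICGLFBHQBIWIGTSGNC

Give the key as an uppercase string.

VHWKJUBF

  i= 0: H-M = 21 → V
  i= 1: M-F =  7 → H
  i= 2: M-Q = 22 → W
  i= 3: K-A = 10 → K
  i= 4: W-N =  9 → J
  i= 5: Z-F = 20 → U
  i= 6: O-N =  1 → B
  i= 7: C-X =  5 → F
  i= 8: S-X = 21 → V
  i= 9: P-I =  7 → H
  i=10: M-Q = 22 → W
  i=11: F-V = 10 → K
  i=12: V-M =  9 → J
  i=13: S-Y = 20 → U
  i=14: I-H =  1 → B
  i=15: R-M =  5 → F
  i=16: A-F = 21 → V
  i=17: R-K =  7 → H
  i=18: P-T = 22 → W
  i=19: R-H = 10 → K
  i=20: V-M =  9 → J
  i=21: L-R = 20 → U
  i=22: C-B =  1 → B
  i=23: I-D =  5 → F
  i=24: C-H = 21 → V
  i=25: G-Z =  7 → H
  i=26: L-P = 22 → W
  i=27: F-V = 10 → K
  i=28: B-S =  9 → J
  i=29: H-N = 20 → U
  i=30: Q-P =  1 → B
  i=31: B-W =  5 → F
  i=32: I-N = 21 → V
  i=33: W-P =  7 → H
  i=34: I-M = 22 → W
  i=35: G-W = 10 → K
  i=36: T-K =  9 → J
  i=37: S-Y = 20 → U
  i=38: G-F =  1 → B
  i=39: N-I =  5 → F
  i=40: C-H = 21 → V
  shifts repeat with period 8: VHWKJUBF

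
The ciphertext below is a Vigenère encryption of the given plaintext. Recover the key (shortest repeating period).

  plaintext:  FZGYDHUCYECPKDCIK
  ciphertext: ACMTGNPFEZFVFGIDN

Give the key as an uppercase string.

  i= 0: A-F = 21 → V
  i= 1: C-Z =  3 → D
  i= 2: M-G =  6 → G
  i= 3: T-Y = 21 → V
  i= 4: G-D =  3 → D
  i= 5: N-H =  6 → G
  i= 6: P-U = 21 → V
  i= 7: F-C =  3 → D
  i= 8: E-Y =  6 → G
  i= 9: Z-E = 21 → V
  i=10: F-C =  3 → D
  i=11: V-P =  6 → G
  i=12: F-K = 21 → V
  i=13: G-D =  3 → D
  i=14: I-C =  6 → G
  i=15: D-I = 21 → V
  i=16: N-K =  3 → D
  shifts repeat with period 3: VDG

VDG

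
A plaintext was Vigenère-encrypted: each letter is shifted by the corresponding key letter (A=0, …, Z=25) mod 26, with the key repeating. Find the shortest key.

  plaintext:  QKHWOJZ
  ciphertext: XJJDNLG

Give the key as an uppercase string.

HZC

  i= 0: X-Q =  7 → H
  i= 1: J-K = 25 → Z
  i= 2: J-H =  2 → C
  i= 3: D-W =  7 → H
  i= 4: N-O = 25 → Z
  i= 5: L-J =  2 → C
  i= 6: G-Z =  7 → H
  shifts repeat with period 3: HZC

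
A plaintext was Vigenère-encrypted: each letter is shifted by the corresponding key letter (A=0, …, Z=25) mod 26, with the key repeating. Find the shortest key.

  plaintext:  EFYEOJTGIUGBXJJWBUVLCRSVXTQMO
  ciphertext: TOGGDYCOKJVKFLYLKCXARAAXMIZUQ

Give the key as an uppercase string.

  i= 0: T-E = 15 → P
  i= 1: O-F =  9 → J
  i= 2: G-Y =  8 → I
  i= 3: G-E =  2 → C
  i= 4: D-O = 15 → P
  i= 5: Y-J = 15 → P
  i= 6: C-T =  9 → J
  i= 7: O-G =  8 → I
  i= 8: K-I =  2 → C
  i= 9: J-U = 15 → P
  i=10: V-G = 15 → P
  i=11: K-B =  9 → J
  i=12: F-X =  8 → I
  i=13: L-J =  2 → C
  i=14: Y-J = 15 → P
  i=15: L-W = 15 → P
  i=16: K-B =  9 → J
  i=17: C-U =  8 → I
  i=18: X-V =  2 → C
  i=19: A-L = 15 → P
  i=20: R-C = 15 → P
  i=21: A-R =  9 → J
  i=22: A-S =  8 → I
  i=23: X-V =  2 → C
  i=24: M-X = 15 → P
  i=25: I-T = 15 → P
  i=26: Z-Q =  9 → J
  i=27: U-M =  8 → I
  i=28: Q-O =  2 → C
  shifts repeat with period 5: PJICP

PJICP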